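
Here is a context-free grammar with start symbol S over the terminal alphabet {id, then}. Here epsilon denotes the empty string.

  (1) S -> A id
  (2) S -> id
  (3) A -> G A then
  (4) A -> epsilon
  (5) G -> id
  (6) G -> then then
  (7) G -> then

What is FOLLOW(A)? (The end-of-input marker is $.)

{id, then}

FIRST(G): from G->id we get {id}; from G->then then we get {then}; from G->then we get {then}. So FIRST(G) = {id, then}.
FIRST(A): from A->G A then we get {id, then}; from A->epsilon we get {epsilon}. So FIRST(A) = {epsilon, id, then}.
FIRST(S): from S->A id we get {id, then}; from S->id we get {id}. So FIRST(S) = {id, then}.
FOLLOW(S) includes $ since S is the start symbol.
FOLLOW(S): S appears on no right-hand side. Thus FOLLOW(S) = {$}.
FOLLOW(A): in S->A id, A is followed by id with FIRST {id}; in A->G A then, A is followed by then with FIRST {then}. Thus FOLLOW(A) = {id, then}.
FOLLOW(G): in A->G A then, G is followed by A then with FIRST {id, then}. Thus FOLLOW(G) = {id, then}.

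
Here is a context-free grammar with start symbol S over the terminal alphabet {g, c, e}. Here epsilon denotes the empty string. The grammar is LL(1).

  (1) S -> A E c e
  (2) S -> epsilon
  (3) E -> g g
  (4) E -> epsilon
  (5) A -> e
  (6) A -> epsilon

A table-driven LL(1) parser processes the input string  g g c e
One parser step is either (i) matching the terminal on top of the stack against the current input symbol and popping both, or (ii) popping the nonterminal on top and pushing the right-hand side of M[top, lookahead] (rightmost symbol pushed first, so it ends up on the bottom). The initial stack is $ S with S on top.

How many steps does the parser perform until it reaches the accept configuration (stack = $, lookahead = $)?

7

     Stack      Input      Action
  1  $ S        g g c e $  expand S -> A E c e
  2  $ e c E A  g g c e $  expand A -> epsilon
  3  $ e c E    g g c e $  expand E -> g g
  4  $ e c g g  g g c e $  match g
  5  $ e c g    g c e $    match g
  6  $ e c      c e $      match c
  7  $ e        e $        match e
Accept reached after 7 steps.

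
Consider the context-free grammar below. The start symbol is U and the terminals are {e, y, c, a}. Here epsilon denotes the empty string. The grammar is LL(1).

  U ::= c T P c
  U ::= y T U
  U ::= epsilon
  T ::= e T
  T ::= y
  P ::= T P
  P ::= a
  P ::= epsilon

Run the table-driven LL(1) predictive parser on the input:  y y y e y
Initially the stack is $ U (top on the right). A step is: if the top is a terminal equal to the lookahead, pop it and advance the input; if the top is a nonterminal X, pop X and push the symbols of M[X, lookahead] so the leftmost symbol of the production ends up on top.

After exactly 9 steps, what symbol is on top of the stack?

y

     Stack    Input        Action
  1  $ U      y y y e y $  expand U ::= y T U
  2  $ U T y  y y y e y $  match y
  3  $ U T    y y e y $    expand T ::= y
  4  $ U y    y y e y $    match y
  5  $ U      y e y $      expand U ::= y T U
  6  $ U T y  y e y $      match y
  7  $ U T    e y $        expand T ::= e T
  8  $ U T e  e y $        match e
  9  $ U T    y $          expand T ::= y
Stack after step 9: $ U y (top = y).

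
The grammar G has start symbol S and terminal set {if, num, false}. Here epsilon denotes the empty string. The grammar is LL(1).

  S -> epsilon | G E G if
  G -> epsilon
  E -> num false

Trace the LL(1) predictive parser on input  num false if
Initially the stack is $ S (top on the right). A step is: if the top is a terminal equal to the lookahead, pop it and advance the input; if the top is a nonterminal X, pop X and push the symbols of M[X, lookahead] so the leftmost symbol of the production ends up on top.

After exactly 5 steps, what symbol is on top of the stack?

step 1: stack=$ S  input=num false if $  — expand S -> G E G if
step 2: stack=$ if G E G  input=num false if $  — expand G -> epsilon
step 3: stack=$ if G E  input=num false if $  — expand E -> num false
step 4: stack=$ if G false num  input=num false if $  — match num
step 5: stack=$ if G false  input=false if $  — match false
Stack after step 5: $ if G (top = G).

G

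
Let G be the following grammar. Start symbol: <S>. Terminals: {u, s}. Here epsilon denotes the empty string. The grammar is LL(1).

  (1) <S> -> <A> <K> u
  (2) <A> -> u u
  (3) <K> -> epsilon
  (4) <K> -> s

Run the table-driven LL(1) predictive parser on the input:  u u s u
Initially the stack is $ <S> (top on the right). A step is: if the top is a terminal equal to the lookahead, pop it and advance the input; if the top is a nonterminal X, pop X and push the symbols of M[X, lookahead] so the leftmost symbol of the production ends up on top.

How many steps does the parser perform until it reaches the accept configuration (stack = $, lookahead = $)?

7

step 1: stack=$ <S>  input=u u s u $  — expand <S> -> <A> <K> u
step 2: stack=$ u <K> <A>  input=u u s u $  — expand <A> -> u u
step 3: stack=$ u <K> u u  input=u u s u $  — match u
step 4: stack=$ u <K> u  input=u s u $  — match u
step 5: stack=$ u <K>  input=s u $  — expand <K> -> s
step 6: stack=$ u s  input=s u $  — match s
step 7: stack=$ u  input=u $  — match u
Accept reached after 7 steps.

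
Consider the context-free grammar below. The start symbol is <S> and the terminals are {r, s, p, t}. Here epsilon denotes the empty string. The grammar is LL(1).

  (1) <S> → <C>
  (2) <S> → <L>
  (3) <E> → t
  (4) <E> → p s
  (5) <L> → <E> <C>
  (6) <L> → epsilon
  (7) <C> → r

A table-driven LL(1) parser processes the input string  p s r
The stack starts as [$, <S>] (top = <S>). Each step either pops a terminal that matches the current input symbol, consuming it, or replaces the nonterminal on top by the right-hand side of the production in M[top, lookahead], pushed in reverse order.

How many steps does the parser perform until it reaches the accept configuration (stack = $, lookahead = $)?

step 1: stack=$ <S>  input=p s r $  — expand <S> → <L>
step 2: stack=$ <L>  input=p s r $  — expand <L> → <E> <C>
step 3: stack=$ <C> <E>  input=p s r $  — expand <E> → p s
step 4: stack=$ <C> s p  input=p s r $  — match p
step 5: stack=$ <C> s  input=s r $  — match s
step 6: stack=$ <C>  input=r $  — expand <C> → r
step 7: stack=$ r  input=r $  — match r
Accept reached after 7 steps.

7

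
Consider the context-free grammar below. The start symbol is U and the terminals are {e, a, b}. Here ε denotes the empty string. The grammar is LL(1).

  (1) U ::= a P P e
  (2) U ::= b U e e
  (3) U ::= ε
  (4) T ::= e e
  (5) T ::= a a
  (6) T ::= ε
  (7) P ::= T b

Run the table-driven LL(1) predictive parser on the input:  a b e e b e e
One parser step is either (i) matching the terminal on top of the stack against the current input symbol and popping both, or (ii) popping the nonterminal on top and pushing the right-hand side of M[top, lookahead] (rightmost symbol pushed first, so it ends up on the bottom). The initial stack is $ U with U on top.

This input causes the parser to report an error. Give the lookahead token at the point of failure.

step 1: stack=$ U  input=a b e e b e e $  — expand U ::= a P P e
step 2: stack=$ e P P a  input=a b e e b e e $  — match a
step 3: stack=$ e P P  input=b e e b e e $  — expand P ::= T b
step 4: stack=$ e P b T  input=b e e b e e $  — expand T ::= ε
step 5: stack=$ e P b  input=b e e b e e $  — match b
step 6: stack=$ e P  input=e e b e e $  — expand P ::= T b
step 7: stack=$ e b T  input=e e b e e $  — expand T ::= e e
step 8: stack=$ e b e e  input=e e b e e $  — match e
step 9: stack=$ e b e  input=e b e e $  — match e
step 10: stack=$ e b  input=b e e $  — match b
step 11: stack=$ e  input=e e $  — match e
step 12: stack=$  input=e $  — error: stack empty but input remains

e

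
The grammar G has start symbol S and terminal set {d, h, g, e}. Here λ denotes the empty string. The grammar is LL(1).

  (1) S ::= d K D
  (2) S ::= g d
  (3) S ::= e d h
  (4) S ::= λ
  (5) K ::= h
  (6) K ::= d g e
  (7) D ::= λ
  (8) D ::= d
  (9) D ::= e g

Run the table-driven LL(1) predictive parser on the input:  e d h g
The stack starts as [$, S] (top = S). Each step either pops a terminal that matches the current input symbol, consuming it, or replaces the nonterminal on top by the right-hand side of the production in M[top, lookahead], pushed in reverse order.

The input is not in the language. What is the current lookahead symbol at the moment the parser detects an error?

g

     Stack    Input      Action
  1  $ S      e d h g $  expand S ::= e d h
  2  $ h d e  e d h g $  match e
  3  $ h d    d h g $    match d
  4  $ h      h g $      match h
  5  $        g $        error: stack empty but input remains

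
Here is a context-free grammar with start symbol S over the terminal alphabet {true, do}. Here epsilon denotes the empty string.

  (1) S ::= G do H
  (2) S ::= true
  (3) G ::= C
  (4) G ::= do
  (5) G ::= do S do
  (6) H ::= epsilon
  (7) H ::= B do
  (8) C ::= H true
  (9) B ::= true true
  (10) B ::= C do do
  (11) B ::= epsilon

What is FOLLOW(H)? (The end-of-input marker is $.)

{$, do, true}

FIRST(S): from S::=G do H we get {do, true}; from S::=true we get {true}. So FIRST(S) = {do, true}.
FIRST(G): from G::=C we get {do, true}; from G::=do we get {do}; from G::=do S do we get {do}. So FIRST(G) = {do, true}.
FIRST(H): from H::=epsilon we get {epsilon}; from H::=B do we get {do, true}. So FIRST(H) = {epsilon, do, true}.
FIRST(C): from C::=H true we get {do, true}. So FIRST(C) = {do, true}.
FIRST(B): from B::=true true we get {true}; from B::=C do do we get {do, true}; from B::=epsilon we get {epsilon}. So FIRST(B) = {epsilon, do, true}.
FOLLOW(S) includes $ since S is the start symbol.
FOLLOW(S): in G::=do S do, S is followed by do with FIRST {do}. Thus FOLLOW(S) = {$, do}.
FOLLOW(G): in S::=G do H, G is followed by do H with FIRST {do}. Thus FOLLOW(G) = {do}.
FOLLOW(H): in S::=G do H, the suffix after H is empty, so FOLLOW(H) ⊇ FOLLOW(S) = {$, do}; in C::=H true, H is followed by true with FIRST {true}. Thus FOLLOW(H) = {$, do, true}.
FOLLOW(C): in G::=C, the suffix after C is empty, so FOLLOW(C) ⊇ FOLLOW(G) = {do}; in B::=C do do, C is followed by do do with FIRST {do}. Thus FOLLOW(C) = {do}.
FOLLOW(B): in H::=B do, B is followed by do with FIRST {do}. Thus FOLLOW(B) = {do}.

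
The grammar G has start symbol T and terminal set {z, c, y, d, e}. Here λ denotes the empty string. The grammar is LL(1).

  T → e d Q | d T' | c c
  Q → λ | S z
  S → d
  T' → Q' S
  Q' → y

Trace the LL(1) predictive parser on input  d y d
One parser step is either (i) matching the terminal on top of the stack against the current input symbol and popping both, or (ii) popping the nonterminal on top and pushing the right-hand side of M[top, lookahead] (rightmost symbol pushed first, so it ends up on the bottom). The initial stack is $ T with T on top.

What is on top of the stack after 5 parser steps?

S

step 1: stack=$ T  input=d y d $  — expand T → d T'
step 2: stack=$ T' d  input=d y d $  — match d
step 3: stack=$ T'  input=y d $  — expand T' → Q' S
step 4: stack=$ S Q'  input=y d $  — expand Q' → y
step 5: stack=$ S y  input=y d $  — match y
Stack after step 5: $ S (top = S).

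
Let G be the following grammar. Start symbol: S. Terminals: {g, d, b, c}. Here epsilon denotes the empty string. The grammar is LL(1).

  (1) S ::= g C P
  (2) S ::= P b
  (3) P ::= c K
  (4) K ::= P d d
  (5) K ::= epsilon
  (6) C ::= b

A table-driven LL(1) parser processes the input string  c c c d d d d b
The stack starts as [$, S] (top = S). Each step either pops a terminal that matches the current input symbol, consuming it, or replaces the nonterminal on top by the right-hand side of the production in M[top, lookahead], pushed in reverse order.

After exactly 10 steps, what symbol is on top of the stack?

d

      Stack            Input              Action
   1  $ S              c c c d d d d b $  expand S ::= P b
   2  $ b P            c c c d d d d b $  expand P ::= c K
   3  $ b K c          c c c d d d d b $  match c
   4  $ b K            c c d d d d b $    expand K ::= P d d
   5  $ b d d P        c c d d d d b $    expand P ::= c K
   6  $ b d d K c      c c d d d d b $    match c
   7  $ b d d K        c d d d d b $      expand K ::= P d d
   8  $ b d d d d P    c d d d d b $      expand P ::= c K
   9  $ b d d d d K c  c d d d d b $      match c
  10  $ b d d d d K    d d d d b $        expand K ::= epsilon
Stack after step 10: $ b d d d d (top = d).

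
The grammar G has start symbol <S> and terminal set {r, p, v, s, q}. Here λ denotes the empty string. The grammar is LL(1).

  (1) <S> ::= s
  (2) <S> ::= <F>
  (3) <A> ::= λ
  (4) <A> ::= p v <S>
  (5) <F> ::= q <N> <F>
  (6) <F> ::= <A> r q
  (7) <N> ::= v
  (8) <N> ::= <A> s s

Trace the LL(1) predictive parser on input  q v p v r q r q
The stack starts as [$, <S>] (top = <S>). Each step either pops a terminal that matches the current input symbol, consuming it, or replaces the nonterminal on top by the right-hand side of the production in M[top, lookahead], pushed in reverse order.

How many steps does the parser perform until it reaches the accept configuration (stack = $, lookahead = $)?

16

      Stack          Input              Action
   1  $ <S>          q v p v r q r q $  expand <S> ::= <F>
   2  $ <F>          q v p v r q r q $  expand <F> ::= q <N> <F>
   3  $ <F> <N> q    q v p v r q r q $  match q
   4  $ <F> <N>      v p v r q r q $    expand <N> ::= v
   5  $ <F> v        v p v r q r q $    match v
   6  $ <F>          p v r q r q $      expand <F> ::= <A> r q
   7  $ q r <A>      p v r q r q $      expand <A> ::= p v <S>
   8  $ q r <S> v p  p v r q r q $      match p
   9  $ q r <S> v    v r q r q $        match v
  10  $ q r <S>      r q r q $          expand <S> ::= <F>
  11  $ q r <F>      r q r q $          expand <F> ::= <A> r q
  12  $ q r q r <A>  r q r q $          expand <A> ::= λ
  13  $ q r q r      r q r q $          match r
  14  $ q r q        q r q $            match q
  15  $ q r          r q $              match r
  16  $ q            q $                match q
Accept reached after 16 steps.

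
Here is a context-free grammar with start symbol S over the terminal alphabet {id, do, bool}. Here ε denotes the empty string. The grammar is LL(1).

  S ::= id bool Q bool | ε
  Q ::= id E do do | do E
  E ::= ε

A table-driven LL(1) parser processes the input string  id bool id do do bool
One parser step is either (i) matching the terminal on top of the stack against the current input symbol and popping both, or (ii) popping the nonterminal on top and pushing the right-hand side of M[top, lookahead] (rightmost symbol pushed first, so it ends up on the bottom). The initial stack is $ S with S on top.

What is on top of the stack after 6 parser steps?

step 1: stack=$ S  input=id bool id do do bool $  — expand S ::= id bool Q bool
step 2: stack=$ bool Q bool id  input=id bool id do do bool $  — match id
step 3: stack=$ bool Q bool  input=bool id do do bool $  — match bool
step 4: stack=$ bool Q  input=id do do bool $  — expand Q ::= id E do do
step 5: stack=$ bool do do E id  input=id do do bool $  — match id
step 6: stack=$ bool do do E  input=do do bool $  — expand E ::= ε
Stack after step 6: $ bool do do (top = do).

do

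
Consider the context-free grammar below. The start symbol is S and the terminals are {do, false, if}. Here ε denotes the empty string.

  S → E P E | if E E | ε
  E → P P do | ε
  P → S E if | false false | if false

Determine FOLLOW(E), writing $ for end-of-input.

{$, false, if}

FIRST(S) = {ε, false, if}  (via E P E)
FIRST(E) = {ε, false, if}  (via P P do)
FIRST(P) = {false, if}  (via S E if)
FOLLOW(S) includes $ since S is the start symbol.
FOLLOW(S): in P→S E if, S is followed by E if with FIRST {false, if}. Thus FOLLOW(S) = {$, false, if}.
FOLLOW(E): in S→E P E (occurrence 1), E is followed by P E with FIRST {false, if}; in S→E P E (occurrence 2), the suffix after E is empty, so FOLLOW(E) ⊇ FOLLOW(S) = {$, false, if}; in S→if E E (occurrence 1), E is followed by E with FIRST {ε, false, if}; in S→if E E (occurrence 1), the suffix after E is nullable, so FOLLOW(E) ⊇ FOLLOW(S) = {$, false, if}; in S→if E E (occurrence 2), the suffix after E is empty, so FOLLOW(E) ⊇ FOLLOW(S) = {$, false, if}; in P→S E if, E is followed by if with FIRST {if}. Thus FOLLOW(E) = {$, false, if}.
FOLLOW(P): in S→E P E, P is followed by E with FIRST {ε, false, if}; in S→E P E, the suffix after P is nullable, so FOLLOW(P) ⊇ FOLLOW(S) = {$, false, if}; in E→P P do (occurrence 1), P is followed by P do with FIRST {false, if}; in E→P P do (occurrence 2), P is followed by do with FIRST {do}. Thus FOLLOW(P) = {$, do, false, if}.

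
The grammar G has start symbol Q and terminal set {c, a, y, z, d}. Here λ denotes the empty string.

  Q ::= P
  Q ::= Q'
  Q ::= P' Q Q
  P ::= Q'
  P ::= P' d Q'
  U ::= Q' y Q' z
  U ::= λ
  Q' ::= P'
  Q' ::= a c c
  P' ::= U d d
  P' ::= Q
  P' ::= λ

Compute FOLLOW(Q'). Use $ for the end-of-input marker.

{$, a, d, y, z}

FIRST(Q): from Q::=P we get {λ, a, d, y}; from Q::=Q' we get {λ, a, d, y}; from Q::=P' Q Q we get {λ, a, d, y}. So FIRST(Q) = {λ, a, d, y}.
FIRST(P): from P::=Q' we get {λ, a, d, y}; from P::=P' d Q' we get {a, d, y}. So FIRST(P) = {λ, a, d, y}.
FIRST(U): from U::=Q' y Q' z we get {a, d, y}; from U::=λ we get {λ}. So FIRST(U) = {λ, a, d, y}.
FIRST(P'): from P'::=U d d we get {a, d, y}; from P'::=Q we get {λ, a, d, y}; from P'::=λ we get {λ}. So FIRST(P') = {λ, a, d, y}.
FIRST(Q'): from Q'::=P' we get {λ, a, d, y}; from Q'::=a c c we get {a}. So FIRST(Q') = {λ, a, d, y}.
FOLLOW(Q) includes $ since Q is the start symbol.
FOLLOW(U): in P'::=U d d, U is followed by d d with FIRST {d}. Thus FOLLOW(U) = {d}.
FOLLOW(Q): in Q::=P' Q Q (occurrence 1), Q is followed by Q with FIRST {λ, a, d, y}; in Q::=P' Q Q (occurrence 1), the suffix after Q is nullable (adds nothing new); in Q::=P' Q Q (occurrence 2), the suffix after Q is empty (adds nothing new); in P'::=Q, the suffix after Q is empty, so FOLLOW(Q) ⊇ FOLLOW(P') = {$, a, d, y, z}. Thus FOLLOW(Q) = {$, a, d, y, z}.
FOLLOW(P): in Q::=P, the suffix after P is empty, so FOLLOW(P) ⊇ FOLLOW(Q) = {$, a, d, y, z}. Thus FOLLOW(P) = {$, a, d, y, z}.
FOLLOW(Q'): in Q::=Q', the suffix after Q' is empty, so FOLLOW(Q') ⊇ FOLLOW(Q) = {$, a, d, y, z}; in P::=Q', the suffix after Q' is empty, so FOLLOW(Q') ⊇ FOLLOW(P) = {$, a, d, y, z}; in P::=P' d Q', the suffix after Q' is empty, so FOLLOW(Q') ⊇ FOLLOW(P) = {$, a, d, y, z}; in U::=Q' y Q' z (occurrence 1), Q' is followed by y Q' z with FIRST {y}; in U::=Q' y Q' z (occurrence 2), Q' is followed by z with FIRST {z}. Thus FOLLOW(Q') = {$, a, d, y, z}.
FOLLOW(P'): in Q::=P' Q Q, P' is followed by Q Q with FIRST {λ, a, d, y}; in Q::=P' Q Q, the suffix after P' is nullable, so FOLLOW(P') ⊇ FOLLOW(Q) = {$, a, d, y, z}; in P::=P' d Q', P' is followed by d Q' with FIRST {d}; in Q'::=P', the suffix after P' is empty, so FOLLOW(P') ⊇ FOLLOW(Q') = {$, a, d, y, z}. Thus FOLLOW(P') = {$, a, d, y, z}.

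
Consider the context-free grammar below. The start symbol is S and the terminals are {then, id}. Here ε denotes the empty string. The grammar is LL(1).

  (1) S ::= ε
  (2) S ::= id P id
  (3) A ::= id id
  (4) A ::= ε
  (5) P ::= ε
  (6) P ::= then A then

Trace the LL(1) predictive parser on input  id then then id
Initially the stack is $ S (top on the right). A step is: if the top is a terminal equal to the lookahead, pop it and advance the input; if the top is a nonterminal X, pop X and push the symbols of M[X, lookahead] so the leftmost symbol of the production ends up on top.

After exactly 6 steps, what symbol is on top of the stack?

id

     Stack             Input              Action
  1  $ S               id then then id $  expand S ::= id P id
  2  $ id P id         id then then id $  match id
  3  $ id P            then then id $     expand P ::= then A then
  4  $ id then A then  then then id $     match then
  5  $ id then A       then id $          expand A ::= ε
  6  $ id then         then id $          match then
Stack after step 6: $ id (top = id).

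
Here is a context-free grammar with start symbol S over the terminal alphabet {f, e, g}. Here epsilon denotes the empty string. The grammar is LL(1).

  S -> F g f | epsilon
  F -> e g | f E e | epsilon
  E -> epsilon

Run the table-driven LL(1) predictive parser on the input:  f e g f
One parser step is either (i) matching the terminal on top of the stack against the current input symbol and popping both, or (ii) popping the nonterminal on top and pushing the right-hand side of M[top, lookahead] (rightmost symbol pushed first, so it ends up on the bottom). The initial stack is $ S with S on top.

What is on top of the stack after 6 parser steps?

step 1: stack=$ S  input=f e g f $  — expand S -> F g f
step 2: stack=$ f g F  input=f e g f $  — expand F -> f E e
step 3: stack=$ f g e E f  input=f e g f $  — match f
step 4: stack=$ f g e E  input=e g f $  — expand E -> epsilon
step 5: stack=$ f g e  input=e g f $  — match e
step 6: stack=$ f g  input=g f $  — match g
Stack after step 6: $ f (top = f).

f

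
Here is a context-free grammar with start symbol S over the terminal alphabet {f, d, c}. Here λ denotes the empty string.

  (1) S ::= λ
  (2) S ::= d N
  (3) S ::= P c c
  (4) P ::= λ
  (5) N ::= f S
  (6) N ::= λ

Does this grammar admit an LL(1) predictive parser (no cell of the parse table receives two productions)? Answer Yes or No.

FIRST(S) = {λ, c, d}
FIRST(P) = {λ}
FIRST(N) = {λ, f}
FOLLOW(S) = {$}
FOLLOW(P) = {c}
FOLLOW(N) = {$}
Each cell of M receives at most one production.

Yes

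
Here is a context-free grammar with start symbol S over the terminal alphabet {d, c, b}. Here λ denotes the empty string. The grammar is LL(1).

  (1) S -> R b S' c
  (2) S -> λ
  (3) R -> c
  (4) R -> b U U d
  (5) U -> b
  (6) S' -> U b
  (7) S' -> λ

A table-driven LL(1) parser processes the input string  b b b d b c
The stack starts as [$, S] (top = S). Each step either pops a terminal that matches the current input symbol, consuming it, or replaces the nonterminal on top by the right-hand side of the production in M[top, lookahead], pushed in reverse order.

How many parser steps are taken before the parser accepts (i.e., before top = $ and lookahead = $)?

      Stack             Input          Action
   1  $ S               b b b d b c $  expand S -> R b S' c
   2  $ c S' b R        b b b d b c $  expand R -> b U U d
   3  $ c S' b d U U b  b b b d b c $  match b
   4  $ c S' b d U U    b b d b c $    expand U -> b
   5  $ c S' b d U b    b b d b c $    match b
   6  $ c S' b d U      b d b c $      expand U -> b
   7  $ c S' b d b      b d b c $      match b
   8  $ c S' b d        d b c $        match d
   9  $ c S' b          b c $          match b
  10  $ c S'            c $            expand S' -> λ
  11  $ c               c $            match c
Accept reached after 11 steps.

11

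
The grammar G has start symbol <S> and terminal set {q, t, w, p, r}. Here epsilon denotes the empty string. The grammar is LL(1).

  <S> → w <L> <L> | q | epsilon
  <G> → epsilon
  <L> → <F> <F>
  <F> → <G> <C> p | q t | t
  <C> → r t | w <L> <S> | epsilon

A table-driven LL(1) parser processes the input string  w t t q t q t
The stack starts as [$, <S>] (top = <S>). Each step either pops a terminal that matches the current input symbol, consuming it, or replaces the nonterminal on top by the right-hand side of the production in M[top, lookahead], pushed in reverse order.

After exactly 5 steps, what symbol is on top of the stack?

     Stack          Input            Action
  1  $ <S>          w t t q t q t $  expand <S> → w <L> <L>
  2  $ <L> <L> w    w t t q t q t $  match w
  3  $ <L> <L>      t t q t q t $    expand <L> → <F> <F>
  4  $ <L> <F> <F>  t t q t q t $    expand <F> → t
  5  $ <L> <F> t    t t q t q t $    match t
Stack after step 5: $ <L> <F> (top = <F>).

<F>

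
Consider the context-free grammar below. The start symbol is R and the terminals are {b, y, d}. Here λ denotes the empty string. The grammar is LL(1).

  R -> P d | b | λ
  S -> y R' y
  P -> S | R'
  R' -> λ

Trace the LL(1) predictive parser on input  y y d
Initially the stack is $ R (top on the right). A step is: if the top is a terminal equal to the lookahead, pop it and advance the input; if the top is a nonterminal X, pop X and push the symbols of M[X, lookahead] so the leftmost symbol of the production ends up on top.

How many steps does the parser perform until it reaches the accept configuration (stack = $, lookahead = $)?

7

     Stack       Input    Action
  1  $ R         y y d $  expand R -> P d
  2  $ d P       y y d $  expand P -> S
  3  $ d S       y y d $  expand S -> y R' y
  4  $ d y R' y  y y d $  match y
  5  $ d y R'    y d $    expand R' -> λ
  6  $ d y       y d $    match y
  7  $ d         d $      match d
Accept reached after 7 steps.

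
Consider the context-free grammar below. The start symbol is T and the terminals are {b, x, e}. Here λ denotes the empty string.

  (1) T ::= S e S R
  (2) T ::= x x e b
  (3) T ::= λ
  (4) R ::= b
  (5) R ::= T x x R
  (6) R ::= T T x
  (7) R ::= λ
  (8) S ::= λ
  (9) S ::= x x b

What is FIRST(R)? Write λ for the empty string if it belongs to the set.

{λ, b, e, x}

FIRST(S): from S::=λ we get {λ}; from S::=x x b we get {x}. So FIRST(S) = {λ, x}.
FIRST(T): from T::=S e S R we get {e, x}; from T::=x x e b we get {x}; from T::=λ we get {λ}. So FIRST(T) = {λ, e, x}.
FIRST(R): from R::=b we get {b}; from R::=T x x R we get {e, x}; from R::=T T x we get {e, x}; from R::=λ we get {λ}. So FIRST(R) = {λ, b, e, x}.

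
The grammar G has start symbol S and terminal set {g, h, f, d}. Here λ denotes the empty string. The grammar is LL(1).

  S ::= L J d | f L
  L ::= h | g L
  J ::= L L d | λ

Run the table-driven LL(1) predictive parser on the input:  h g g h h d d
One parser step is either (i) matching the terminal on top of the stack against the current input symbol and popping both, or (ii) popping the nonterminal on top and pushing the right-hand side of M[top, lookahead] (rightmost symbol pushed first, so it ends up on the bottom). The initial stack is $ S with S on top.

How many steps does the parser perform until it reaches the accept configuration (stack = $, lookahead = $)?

14

      Stack        Input            Action
   1  $ S          h g g h h d d $  expand S ::= L J d
   2  $ d J L      h g g h h d d $  expand L ::= h
   3  $ d J h      h g g h h d d $  match h
   4  $ d J        g g h h d d $    expand J ::= L L d
   5  $ d d L L    g g h h d d $    expand L ::= g L
   6  $ d d L L g  g g h h d d $    match g
   7  $ d d L L    g h h d d $      expand L ::= g L
   8  $ d d L L g  g h h d d $      match g
   9  $ d d L L    h h d d $        expand L ::= h
  10  $ d d L h    h h d d $        match h
  11  $ d d L      h d d $          expand L ::= h
  12  $ d d h      h d d $          match h
  13  $ d d        d d $            match d
  14  $ d          d $              match d
Accept reached after 14 steps.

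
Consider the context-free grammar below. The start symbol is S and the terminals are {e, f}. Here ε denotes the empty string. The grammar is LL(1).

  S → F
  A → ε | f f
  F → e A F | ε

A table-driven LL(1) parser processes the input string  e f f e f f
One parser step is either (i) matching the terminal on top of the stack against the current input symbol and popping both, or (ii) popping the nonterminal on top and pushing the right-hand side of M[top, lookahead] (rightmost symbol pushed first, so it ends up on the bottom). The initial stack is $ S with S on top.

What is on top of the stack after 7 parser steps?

e

step 1: stack=$ S  input=e f f e f f $  — expand S → F
step 2: stack=$ F  input=e f f e f f $  — expand F → e A F
step 3: stack=$ F A e  input=e f f e f f $  — match e
step 4: stack=$ F A  input=f f e f f $  — expand A → f f
step 5: stack=$ F f f  input=f f e f f $  — match f
step 6: stack=$ F f  input=f e f f $  — match f
step 7: stack=$ F  input=e f f $  — expand F → e A F
Stack after step 7: $ F A e (top = e).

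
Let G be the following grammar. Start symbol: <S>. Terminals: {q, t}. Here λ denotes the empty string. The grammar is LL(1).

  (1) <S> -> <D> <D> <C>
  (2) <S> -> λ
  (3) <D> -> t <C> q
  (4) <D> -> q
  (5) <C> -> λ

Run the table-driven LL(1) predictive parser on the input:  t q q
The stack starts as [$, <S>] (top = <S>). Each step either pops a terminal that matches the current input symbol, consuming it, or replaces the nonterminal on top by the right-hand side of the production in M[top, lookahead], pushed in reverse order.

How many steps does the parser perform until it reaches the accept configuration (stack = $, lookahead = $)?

8

step 1: stack=$ <S>  input=t q q $  — expand <S> -> <D> <D> <C>
step 2: stack=$ <C> <D> <D>  input=t q q $  — expand <D> -> t <C> q
step 3: stack=$ <C> <D> q <C> t  input=t q q $  — match t
step 4: stack=$ <C> <D> q <C>  input=q q $  — expand <C> -> λ
step 5: stack=$ <C> <D> q  input=q q $  — match q
step 6: stack=$ <C> <D>  input=q $  — expand <D> -> q
step 7: stack=$ <C> q  input=q $  — match q
step 8: stack=$ <C>  input=$  — expand <C> -> λ
Accept reached after 8 steps.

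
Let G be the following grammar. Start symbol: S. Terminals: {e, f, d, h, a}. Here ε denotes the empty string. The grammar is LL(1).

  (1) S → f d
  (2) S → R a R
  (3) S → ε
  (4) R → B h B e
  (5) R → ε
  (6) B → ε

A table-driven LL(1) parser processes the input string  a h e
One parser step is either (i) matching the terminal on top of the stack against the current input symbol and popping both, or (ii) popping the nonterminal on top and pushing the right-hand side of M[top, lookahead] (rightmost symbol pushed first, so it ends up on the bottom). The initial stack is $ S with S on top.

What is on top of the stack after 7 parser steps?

     Stack      Input    Action
  1  $ S        a h e $  expand S → R a R
  2  $ R a R    a h e $  expand R → ε
  3  $ R a      a h e $  match a
  4  $ R        h e $    expand R → B h B e
  5  $ e B h B  h e $    expand B → ε
  6  $ e B h    h e $    match h
  7  $ e B      e $      expand B → ε
Stack after step 7: $ e (top = e).

e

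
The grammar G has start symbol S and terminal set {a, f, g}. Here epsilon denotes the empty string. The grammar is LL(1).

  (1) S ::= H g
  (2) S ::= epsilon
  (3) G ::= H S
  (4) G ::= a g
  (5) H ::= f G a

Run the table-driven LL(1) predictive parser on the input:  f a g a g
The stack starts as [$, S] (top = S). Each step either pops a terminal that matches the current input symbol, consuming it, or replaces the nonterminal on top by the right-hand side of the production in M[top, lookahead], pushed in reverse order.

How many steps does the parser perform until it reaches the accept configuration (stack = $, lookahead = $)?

8

     Stack      Input        Action
  1  $ S        f a g a g $  expand S ::= H g
  2  $ g H      f a g a g $  expand H ::= f G a
  3  $ g a G f  f a g a g $  match f
  4  $ g a G    a g a g $    expand G ::= a g
  5  $ g a g a  a g a g $    match a
  6  $ g a g    g a g $      match g
  7  $ g a      a g $        match a
  8  $ g        g $          match g
Accept reached after 8 steps.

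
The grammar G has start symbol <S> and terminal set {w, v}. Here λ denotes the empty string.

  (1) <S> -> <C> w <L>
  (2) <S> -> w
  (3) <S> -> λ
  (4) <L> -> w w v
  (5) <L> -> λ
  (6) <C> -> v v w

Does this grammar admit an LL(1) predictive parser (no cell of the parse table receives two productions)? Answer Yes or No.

FIRST(<S>) = {λ, v, w}
FIRST(<L>) = {λ, w}
FIRST(<C>) = {v}
FOLLOW(<S>) = {$}
FOLLOW(<L>) = {$}
FOLLOW(<C>) = {w}
Each cell of M receives at most one production.

Yes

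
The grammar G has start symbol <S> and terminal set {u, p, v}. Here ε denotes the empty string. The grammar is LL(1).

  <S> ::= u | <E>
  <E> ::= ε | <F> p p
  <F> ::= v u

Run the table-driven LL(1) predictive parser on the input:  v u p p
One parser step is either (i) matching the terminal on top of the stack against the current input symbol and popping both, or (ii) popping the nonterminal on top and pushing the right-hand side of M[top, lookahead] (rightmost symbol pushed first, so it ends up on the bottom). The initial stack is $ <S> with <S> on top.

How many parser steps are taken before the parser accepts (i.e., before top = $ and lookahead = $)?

7

step 1: stack=$ <S>  input=v u p p $  — expand <S> ::= <E>
step 2: stack=$ <E>  input=v u p p $  — expand <E> ::= <F> p p
step 3: stack=$ p p <F>  input=v u p p $  — expand <F> ::= v u
step 4: stack=$ p p u v  input=v u p p $  — match v
step 5: stack=$ p p u  input=u p p $  — match u
step 6: stack=$ p p  input=p p $  — match p
step 7: stack=$ p  input=p $  — match p
Accept reached after 7 steps.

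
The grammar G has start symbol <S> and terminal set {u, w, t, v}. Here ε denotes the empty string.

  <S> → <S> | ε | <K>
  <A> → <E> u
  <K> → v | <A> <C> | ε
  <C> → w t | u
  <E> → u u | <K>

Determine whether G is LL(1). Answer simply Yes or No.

No

FIRST(<S>) = {ε, u, v}
FIRST(<A>) = {u, v}
FIRST(<K>) = {ε, u, v}
FIRST(<C>) = {u, w}
FIRST(<E>) = {ε, u, v}
FOLLOW(<S>) = {$}
FOLLOW(<A>) = {u, w}
FOLLOW(<K>) = {$, u}
FOLLOW(<C>) = {$, u}
FOLLOW(<E>) = {u}
Cell M[<E>, u] receives both <E> → u u and <E> → <K> — the grammar is not LL(1).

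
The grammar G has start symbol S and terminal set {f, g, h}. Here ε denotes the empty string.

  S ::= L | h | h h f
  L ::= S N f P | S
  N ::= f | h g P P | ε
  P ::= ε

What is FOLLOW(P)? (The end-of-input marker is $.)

{$, f, h}

FIRST(N) = {ε, f, h}
FIRST(P) = {ε}
FIRST(S) = {h}  (via L)
FIRST(L) = {h}  (via S N f P, S)
FOLLOW(S) includes $ since S is the start symbol.
FOLLOW(N): in L::=S N f P, N is followed by f P with FIRST {f}. Thus FOLLOW(N) = {f}.
FOLLOW(S): in L::=S N f P, S is followed by N f P with FIRST {f, h}; in L::=S, the suffix after S is empty, so FOLLOW(S) ⊇ FOLLOW(L) = {$, f, h}. Thus FOLLOW(S) = {$, f, h}.
FOLLOW(L): in S::=L, the suffix after L is empty, so FOLLOW(L) ⊇ FOLLOW(S) = {$, f, h}. Thus FOLLOW(L) = {$, f, h}.
FOLLOW(P): in L::=S N f P, the suffix after P is empty, so FOLLOW(P) ⊇ FOLLOW(L) = {$, f, h}; in N::=h g P P (occurrence 1), P is followed by P with FIRST {ε}; in N::=h g P P (occurrence 1), the suffix after P is nullable, so FOLLOW(P) ⊇ FOLLOW(N) = {f}; in N::=h g P P (occurrence 2), the suffix after P is empty, so FOLLOW(P) ⊇ FOLLOW(N) = {f}. Thus FOLLOW(P) = {$, f, h}.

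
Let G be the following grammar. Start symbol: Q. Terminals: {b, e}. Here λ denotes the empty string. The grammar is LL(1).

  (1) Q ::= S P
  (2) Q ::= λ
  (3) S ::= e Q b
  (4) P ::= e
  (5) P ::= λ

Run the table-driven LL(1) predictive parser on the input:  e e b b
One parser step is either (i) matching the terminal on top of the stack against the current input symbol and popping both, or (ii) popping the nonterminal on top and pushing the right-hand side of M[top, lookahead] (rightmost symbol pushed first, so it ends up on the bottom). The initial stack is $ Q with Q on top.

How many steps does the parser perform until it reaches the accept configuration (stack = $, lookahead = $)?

11

      Stack          Input      Action
   1  $ Q            e e b b $  expand Q ::= S P
   2  $ P S          e e b b $  expand S ::= e Q b
   3  $ P b Q e      e e b b $  match e
   4  $ P b Q        e b b $    expand Q ::= S P
   5  $ P b P S      e b b $    expand S ::= e Q b
   6  $ P b P b Q e  e b b $    match e
   7  $ P b P b Q    b b $      expand Q ::= λ
   8  $ P b P b      b b $      match b
   9  $ P b P        b $        expand P ::= λ
  10  $ P b          b $        match b
  11  $ P            $          expand P ::= λ
Accept reached after 11 steps.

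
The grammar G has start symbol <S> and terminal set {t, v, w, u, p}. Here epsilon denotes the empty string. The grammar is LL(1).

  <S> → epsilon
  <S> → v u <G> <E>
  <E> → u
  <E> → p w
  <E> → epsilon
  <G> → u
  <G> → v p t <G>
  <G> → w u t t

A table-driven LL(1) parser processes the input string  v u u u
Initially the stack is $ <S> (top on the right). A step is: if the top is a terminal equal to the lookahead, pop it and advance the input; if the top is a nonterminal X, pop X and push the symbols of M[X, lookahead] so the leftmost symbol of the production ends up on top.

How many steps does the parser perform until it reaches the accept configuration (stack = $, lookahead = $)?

     Stack          Input      Action
  1  $ <S>          v u u u $  expand <S> → v u <G> <E>
  2  $ <E> <G> u v  v u u u $  match v
  3  $ <E> <G> u    u u u $    match u
  4  $ <E> <G>      u u $      expand <G> → u
  5  $ <E> u        u u $      match u
  6  $ <E>          u $        expand <E> → u
  7  $ u            u $        match u
Accept reached after 7 steps.

7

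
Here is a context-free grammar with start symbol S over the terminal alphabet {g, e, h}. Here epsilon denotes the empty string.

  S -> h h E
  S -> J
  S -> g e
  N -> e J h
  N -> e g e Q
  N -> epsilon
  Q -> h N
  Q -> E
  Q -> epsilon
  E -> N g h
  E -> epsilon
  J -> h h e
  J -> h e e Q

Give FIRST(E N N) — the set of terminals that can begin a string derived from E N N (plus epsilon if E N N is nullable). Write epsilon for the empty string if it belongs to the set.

FIRST(N): from N->e J h we get {e}; from N->e g e Q we get {e}; from N->epsilon we get {epsilon}. So FIRST(N) = {epsilon, e}.
FIRST(J): from J->h h e we get {h}; from J->h e e Q we get {h}. So FIRST(J) = {h}.
FIRST(S): from S->h h E we get {h}; from S->J we get {h}; from S->g e we get {g}. So FIRST(S) = {g, h}.
FIRST(E): from E->N g h we get {e, g}; from E->epsilon we get {epsilon}. So FIRST(E) = {epsilon, e, g}.
FIRST(Q): from Q->h N we get {h}; from Q->E we get {epsilon, e, g}; from Q->epsilon we get {epsilon}. So FIRST(Q) = {epsilon, e, g, h}.
FIRST(E N N): take FIRST of each symbol in turn, carrying on past any symbol whose FIRST contains epsilon; result {epsilon, e, g}.

{epsilon, e, g}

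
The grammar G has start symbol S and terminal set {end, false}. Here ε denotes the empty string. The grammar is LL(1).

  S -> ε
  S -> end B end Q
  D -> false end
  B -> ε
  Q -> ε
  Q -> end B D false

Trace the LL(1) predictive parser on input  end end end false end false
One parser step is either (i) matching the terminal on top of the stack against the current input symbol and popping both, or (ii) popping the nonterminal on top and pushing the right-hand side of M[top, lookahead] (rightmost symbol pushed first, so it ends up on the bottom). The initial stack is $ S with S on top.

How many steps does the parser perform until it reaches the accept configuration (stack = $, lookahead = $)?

step 1: stack=$ S  input=end end end false end false $  — expand S -> end B end Q
step 2: stack=$ Q end B end  input=end end end false end false $  — match end
step 3: stack=$ Q end B  input=end end false end false $  — expand B -> ε
step 4: stack=$ Q end  input=end end false end false $  — match end
step 5: stack=$ Q  input=end false end false $  — expand Q -> end B D false
step 6: stack=$ false D B end  input=end false end false $  — match end
step 7: stack=$ false D B  input=false end false $  — expand B -> ε
step 8: stack=$ false D  input=false end false $  — expand D -> false end
step 9: stack=$ false end false  input=false end false $  — match false
step 10: stack=$ false end  input=end false $  — match end
step 11: stack=$ false  input=false $  — match false
Accept reached after 11 steps.

11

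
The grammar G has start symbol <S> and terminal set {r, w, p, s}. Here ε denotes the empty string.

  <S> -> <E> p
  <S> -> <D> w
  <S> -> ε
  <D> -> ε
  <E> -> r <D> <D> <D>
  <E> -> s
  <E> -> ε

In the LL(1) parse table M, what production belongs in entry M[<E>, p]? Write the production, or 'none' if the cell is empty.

<E> -> ε

FIRST(<D>) = {ε}
FIRST(<E>) = {ε, r, s}
FIRST(<S>) = {ε, p, r, s, w}  (via <E> p, <D> w)
FOLLOW(<S>) includes $ since <S> is the start symbol.
FOLLOW(<E>): in <S>-><E> p, <E> is followed by p with FIRST {p}. Thus FOLLOW(<E>) = {p}.
For <E> -> r <D> <D> <D>: FIRST(r <D> <D> <D>) = {r}, so it goes in M[<E>, t] for t ∈ {r}.
For <E> -> s: FIRST(s) = {s}, so it goes in M[<E>, t] for t ∈ {s}.
For <E> -> ε: FIRST(ε) = {ε}, so it goes in M[<E>, t] for t ∈ {}; since ε ∈ FIRST, also for every t ∈ FOLLOW(<E>) = {p}.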